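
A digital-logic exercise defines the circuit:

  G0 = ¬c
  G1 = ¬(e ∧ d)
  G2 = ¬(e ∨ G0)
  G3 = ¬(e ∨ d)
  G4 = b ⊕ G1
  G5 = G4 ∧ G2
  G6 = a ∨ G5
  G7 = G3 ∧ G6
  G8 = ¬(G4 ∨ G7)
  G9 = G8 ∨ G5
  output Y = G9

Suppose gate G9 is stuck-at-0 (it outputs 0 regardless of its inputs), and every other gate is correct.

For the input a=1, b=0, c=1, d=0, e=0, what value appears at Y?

0

Propagate with G9 forced: G0=0, G1=1, G2=1, G3=1, G4=1, G5=1, G6=1, G7=1, G8=0, G9=0 [stuck-at-0].
So Y = 0. (Without the fault it would be 1.)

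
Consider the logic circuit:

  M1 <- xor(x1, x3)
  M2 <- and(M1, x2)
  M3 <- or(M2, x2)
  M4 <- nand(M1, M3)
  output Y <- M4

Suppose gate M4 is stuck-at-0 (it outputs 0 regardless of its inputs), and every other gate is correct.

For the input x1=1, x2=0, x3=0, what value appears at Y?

0

Propagate with M4 forced: M1=1, M2=0, M3=0, M4=0 [stuck-at-0].
So Y = 0. (Without the fault it would be 1.)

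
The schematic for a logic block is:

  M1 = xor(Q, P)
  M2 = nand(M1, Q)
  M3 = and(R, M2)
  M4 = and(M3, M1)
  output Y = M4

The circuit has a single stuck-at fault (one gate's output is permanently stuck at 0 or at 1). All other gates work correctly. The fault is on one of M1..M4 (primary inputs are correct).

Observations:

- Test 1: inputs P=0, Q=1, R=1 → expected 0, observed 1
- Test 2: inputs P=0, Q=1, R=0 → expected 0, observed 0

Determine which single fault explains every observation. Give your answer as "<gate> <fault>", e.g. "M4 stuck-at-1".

Fault-free values for test 1 (P=0, Q=1, R=1): M1=1, M2=0, M3=0, M4=0, giving Y=0. Observed 1.
Test 1: faults giving observed 1 are {M2 stuck-at-1, M3 stuck-at-1, M4 stuck-at-1}.
Test 2 (P=0, Q=1, R=0): fault-free M1=1, M2=0, M3=0, M4=0 → 0; observed 0. Eliminates M3 stuck-at-1, M4 stuck-at-1.
Only M2 stuck-at-1 is consistent with every test.

M2 stuck-at-1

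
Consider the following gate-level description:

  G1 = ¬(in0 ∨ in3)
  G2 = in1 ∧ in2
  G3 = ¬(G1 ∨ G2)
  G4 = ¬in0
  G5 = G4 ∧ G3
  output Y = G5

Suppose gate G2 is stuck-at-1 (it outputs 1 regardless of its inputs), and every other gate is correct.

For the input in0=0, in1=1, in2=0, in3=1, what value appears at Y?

Propagate with G2 forced: G1=0, G2=1 [stuck-at-1], G3=0, G4=1, G5=0.
So Y = 0. (Without the fault it would be 1.)

0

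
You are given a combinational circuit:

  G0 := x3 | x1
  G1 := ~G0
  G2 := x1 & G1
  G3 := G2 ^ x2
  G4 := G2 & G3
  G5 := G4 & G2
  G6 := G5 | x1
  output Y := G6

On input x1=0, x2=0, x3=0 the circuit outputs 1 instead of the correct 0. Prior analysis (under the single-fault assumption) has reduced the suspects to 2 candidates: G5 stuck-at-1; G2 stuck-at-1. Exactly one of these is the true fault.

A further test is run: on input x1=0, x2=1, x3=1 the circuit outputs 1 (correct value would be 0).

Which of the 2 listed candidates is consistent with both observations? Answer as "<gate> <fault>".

Evaluate each candidate on input x1=0, x2=1, x3=1:
  G5 stuck-at-1: G0=1, G1=0, G2=0, G3=1, G4=0, G5=1 [stuck-at-1], G6=1 → 1 — matches
  G2 stuck-at-1: G0=1, G1=0, G2=1 [stuck-at-1], G3=0, G4=0, G5=0, G6=0 → 0 — eliminated
Only G5 stuck-at-1 reproduces the observed 1.

G5 stuck-at-1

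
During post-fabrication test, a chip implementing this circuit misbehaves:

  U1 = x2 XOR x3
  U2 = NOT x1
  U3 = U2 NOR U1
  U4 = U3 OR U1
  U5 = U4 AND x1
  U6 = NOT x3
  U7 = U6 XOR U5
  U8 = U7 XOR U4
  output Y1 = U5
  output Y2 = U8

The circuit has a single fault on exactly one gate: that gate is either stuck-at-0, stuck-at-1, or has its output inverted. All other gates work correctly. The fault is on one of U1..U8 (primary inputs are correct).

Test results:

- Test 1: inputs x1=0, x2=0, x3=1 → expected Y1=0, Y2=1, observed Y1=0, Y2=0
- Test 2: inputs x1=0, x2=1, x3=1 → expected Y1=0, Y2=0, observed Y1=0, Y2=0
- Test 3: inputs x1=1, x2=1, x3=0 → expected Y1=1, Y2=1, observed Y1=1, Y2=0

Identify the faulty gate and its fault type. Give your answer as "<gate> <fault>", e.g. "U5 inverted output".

Fault-free values for test 1 (x1=0, x2=0, x3=1): U1=1, U2=1, U3=0, U4=1, U5=0, U6=0, U7=0, U8=1, giving Y1=0, Y2=1. Observed Y1=0, Y2=0.
Test 1: faults giving observed Y1=0, Y2=0 are {U1 stuck-at-0, U1 inverted output, U4 stuck-at-0, U4 inverted output, U6 stuck-at-1, U6 inverted output, U7 stuck-at-1, U7 inverted output, U8 stuck-at-0, U8 inverted output}.
Test 2 (x1=0, x2=1, x3=1): fault-free U1=0, U2=1, U3=0, U4=0, U5=0, U6=0, U7=0, U8=0 → Y1=0, Y2=0; observed Y1=0, Y2=0. Eliminates U1 inverted output, U4 inverted output, U6 stuck-at-1, U6 inverted output, U7 stuck-at-1, U7 inverted output, U8 inverted output.
Test 3 (x1=1, x2=1, x3=0): fault-free U1=1, U2=0, U3=0, U4=1, U5=1, U6=1, U7=0, U8=1 → Y1=1, Y2=1; observed Y1=1, Y2=0. Eliminates U1 stuck-at-0, U4 stuck-at-0.
Only U8 stuck-at-0 is consistent with every test.

U8 stuck-at-0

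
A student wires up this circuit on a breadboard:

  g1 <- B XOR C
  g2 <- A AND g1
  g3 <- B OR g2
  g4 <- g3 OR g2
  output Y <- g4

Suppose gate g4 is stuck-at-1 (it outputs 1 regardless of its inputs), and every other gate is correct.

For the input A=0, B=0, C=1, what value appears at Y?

Propagate with g4 forced: g1=1, g2=0, g3=0, g4=1 [stuck-at-1].
So Y = 1. (Without the fault it would be 0.)

1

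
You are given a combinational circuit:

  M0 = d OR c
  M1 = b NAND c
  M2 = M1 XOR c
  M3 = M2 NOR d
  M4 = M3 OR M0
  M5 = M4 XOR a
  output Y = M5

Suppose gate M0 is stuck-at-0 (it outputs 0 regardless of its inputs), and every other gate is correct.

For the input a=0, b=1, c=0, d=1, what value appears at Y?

0

Propagate with M0 forced: M0=0 [stuck-at-0], M1=1, M2=1, M3=0, M4=0, M5=0.
So Y = 0. (Without the fault it would be 1.)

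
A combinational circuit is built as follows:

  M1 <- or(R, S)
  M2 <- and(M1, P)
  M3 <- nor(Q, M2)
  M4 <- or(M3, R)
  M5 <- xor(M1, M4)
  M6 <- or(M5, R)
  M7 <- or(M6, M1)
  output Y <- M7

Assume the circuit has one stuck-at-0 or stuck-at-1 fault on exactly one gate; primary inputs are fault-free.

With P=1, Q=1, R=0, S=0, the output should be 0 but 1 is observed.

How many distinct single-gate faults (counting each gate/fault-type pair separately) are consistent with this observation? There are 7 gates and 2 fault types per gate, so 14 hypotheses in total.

Fault-free: M1=0, M2=0, M3=0, M4=0, M5=0, M6=0, M7=0 → 0. Observed 1.
  M1 stuck-at-0: output 0 ✗
  M1 stuck-at-1: output 1 ✓
  M2 stuck-at-0: output 0 ✗
  M2 stuck-at-1: output 0 ✗
  M3 stuck-at-0: output 0 ✗
  M3 stuck-at-1: output 1 ✓
  M4 stuck-at-0: output 0 ✗
  M4 stuck-at-1: output 1 ✓
  M5 stuck-at-0: output 0 ✗
  M5 stuck-at-1: output 1 ✓
  M6 stuck-at-0: output 0 ✗
  M6 stuck-at-1: output 1 ✓
  M7 stuck-at-0: output 0 ✗
  M7 stuck-at-1: output 1 ✓
Consistent faults: {M1 stuck-at-1, M3 stuck-at-1, M4 stuck-at-1, M5 stuck-at-1, M6 stuck-at-1, M7 stuck-at-1} — 6 in all.

6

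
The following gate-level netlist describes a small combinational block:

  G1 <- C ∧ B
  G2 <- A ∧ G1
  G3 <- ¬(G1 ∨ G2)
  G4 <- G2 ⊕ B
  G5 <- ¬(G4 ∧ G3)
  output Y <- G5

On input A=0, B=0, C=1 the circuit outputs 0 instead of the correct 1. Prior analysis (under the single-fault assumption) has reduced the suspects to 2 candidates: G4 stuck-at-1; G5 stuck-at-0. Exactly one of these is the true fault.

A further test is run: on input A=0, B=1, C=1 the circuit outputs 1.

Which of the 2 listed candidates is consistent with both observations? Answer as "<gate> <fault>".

G4 stuck-at-1

Evaluate each candidate on input A=0, B=1, C=1:
  G4 stuck-at-1: G1=1, G2=0, G3=0, G4=1 [stuck-at-1], G5=1 → 1 — matches
  G5 stuck-at-0: G1=1, G2=0, G3=0, G4=1, G5=0 [stuck-at-0] → 0 — eliminated
Only G4 stuck-at-1 reproduces the observed 1.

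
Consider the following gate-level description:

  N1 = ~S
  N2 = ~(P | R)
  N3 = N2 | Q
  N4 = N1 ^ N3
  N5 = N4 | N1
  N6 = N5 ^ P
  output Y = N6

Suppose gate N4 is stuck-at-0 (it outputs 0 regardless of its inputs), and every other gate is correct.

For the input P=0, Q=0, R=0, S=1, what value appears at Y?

Propagate with N4 forced: N1=0, N2=1, N3=1, N4=0 [stuck-at-0], N5=0, N6=0.
So Y = 0. (Without the fault it would be 1.)

0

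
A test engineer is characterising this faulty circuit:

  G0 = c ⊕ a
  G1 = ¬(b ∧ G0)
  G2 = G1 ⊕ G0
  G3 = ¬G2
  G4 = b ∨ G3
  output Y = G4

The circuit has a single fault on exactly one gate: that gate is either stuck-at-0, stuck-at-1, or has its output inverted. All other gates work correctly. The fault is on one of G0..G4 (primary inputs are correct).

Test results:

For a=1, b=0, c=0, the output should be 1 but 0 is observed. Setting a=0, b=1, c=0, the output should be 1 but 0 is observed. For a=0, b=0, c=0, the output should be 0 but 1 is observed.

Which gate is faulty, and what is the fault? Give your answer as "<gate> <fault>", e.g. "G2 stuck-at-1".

G4 inverted output

Fault-free values for test 1 (a=1, b=0, c=0): G0=1, G1=1, G2=0, G3=1, G4=1, giving Y=1. Observed 0.
Test 1: faults giving observed 0 are {G0 stuck-at-0, G0 inverted output, G1 stuck-at-0, G1 inverted output, G2 stuck-at-1, G2 inverted output, G3 stuck-at-0, G3 inverted output, G4 stuck-at-0, G4 inverted output}.
Test 2 (a=0, b=1, c=0): fault-free G0=0, G1=1, G2=1, G3=0, G4=1 → 1; observed 0. Eliminates G0 stuck-at-0, G0 inverted output, G1 stuck-at-0, G1 inverted output, G2 stuck-at-1, G2 inverted output, G3 stuck-at-0, G3 inverted output.
Test 3 (a=0, b=0, c=0): fault-free G0=0, G1=1, G2=1, G3=0, G4=0 → 0; observed 1. Eliminates G4 stuck-at-0.
Only G4 inverted output is consistent with every test.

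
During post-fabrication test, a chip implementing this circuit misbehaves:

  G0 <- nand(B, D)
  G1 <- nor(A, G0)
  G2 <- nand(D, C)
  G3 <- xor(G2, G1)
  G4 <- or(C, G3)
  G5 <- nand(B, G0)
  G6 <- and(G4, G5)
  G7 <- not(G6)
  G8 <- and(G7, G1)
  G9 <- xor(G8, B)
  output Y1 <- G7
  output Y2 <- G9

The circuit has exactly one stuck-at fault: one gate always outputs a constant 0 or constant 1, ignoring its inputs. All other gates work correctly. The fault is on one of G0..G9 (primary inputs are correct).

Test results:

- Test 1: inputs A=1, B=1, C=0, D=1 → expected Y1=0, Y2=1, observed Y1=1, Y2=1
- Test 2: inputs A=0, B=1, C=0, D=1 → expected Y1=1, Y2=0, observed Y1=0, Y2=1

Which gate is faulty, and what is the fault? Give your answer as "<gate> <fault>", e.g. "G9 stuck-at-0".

Fault-free values for test 1 (A=1, B=1, C=0, D=1): G0=0, G1=0, G2=1, G3=1, G4=1, G5=1, G6=1, G7=0, G8=0, G9=1, giving Y1=0, Y2=1. Observed Y1=1, Y2=1.
Test 1: faults giving observed Y1=1, Y2=1 are {G0 stuck-at-1, G2 stuck-at-0, G3 stuck-at-0, G4 stuck-at-0, G5 stuck-at-0, G6 stuck-at-0, G7 stuck-at-1}.
Test 2 (A=0, B=1, C=0, D=1): fault-free G0=0, G1=1, G2=1, G3=0, G4=0, G5=1, G6=0, G7=1, G8=1, G9=0 → Y1=1, Y2=0; observed Y1=0, Y2=1. Eliminates G0 stuck-at-1, G3 stuck-at-0, G4 stuck-at-0, G5 stuck-at-0, G6 stuck-at-0, G7 stuck-at-1.
Only G2 stuck-at-0 is consistent with every test.

G2 stuck-at-0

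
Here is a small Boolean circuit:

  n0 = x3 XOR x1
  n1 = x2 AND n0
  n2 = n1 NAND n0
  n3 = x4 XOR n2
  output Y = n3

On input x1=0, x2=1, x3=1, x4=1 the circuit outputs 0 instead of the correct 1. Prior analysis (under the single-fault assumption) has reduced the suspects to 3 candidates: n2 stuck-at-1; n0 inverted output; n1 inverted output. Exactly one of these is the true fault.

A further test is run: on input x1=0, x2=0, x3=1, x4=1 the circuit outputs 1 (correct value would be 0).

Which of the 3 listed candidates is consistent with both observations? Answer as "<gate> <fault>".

n1 inverted output

Evaluate each candidate on input x1=0, x2=0, x3=1, x4=1:
  n2 stuck-at-1: n0=1, n1=0, n2=1 [stuck-at-1], n3=0 → 0 — eliminated
  n0 inverted output: n0=0 [inverted output], n1=0, n2=1, n3=0 → 0 — eliminated
  n1 inverted output: n0=1, n1=1 [inverted output], n2=0, n3=1 → 1 — matches
Only n1 inverted output reproduces the observed 1.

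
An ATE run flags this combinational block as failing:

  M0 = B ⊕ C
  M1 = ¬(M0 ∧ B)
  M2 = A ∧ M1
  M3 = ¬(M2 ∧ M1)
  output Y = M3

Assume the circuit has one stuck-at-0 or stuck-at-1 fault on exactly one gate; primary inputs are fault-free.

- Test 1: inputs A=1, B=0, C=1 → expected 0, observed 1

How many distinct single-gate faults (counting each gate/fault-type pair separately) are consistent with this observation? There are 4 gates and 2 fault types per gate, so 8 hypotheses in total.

Fault-free: M0=1, M1=1, M2=1, M3=0 → 0. Observed 1.
  M0 stuck-at-0: output 0 ✗
  M0 stuck-at-1: output 0 ✗
  M1 stuck-at-0: output 1 ✓
  M1 stuck-at-1: output 0 ✗
  M2 stuck-at-0: output 1 ✓
  M2 stuck-at-1: output 0 ✗
  M3 stuck-at-0: output 0 ✗
  M3 stuck-at-1: output 1 ✓
Consistent faults: {M1 stuck-at-0, M2 stuck-at-0, M3 stuck-at-1} — 3 in all.

3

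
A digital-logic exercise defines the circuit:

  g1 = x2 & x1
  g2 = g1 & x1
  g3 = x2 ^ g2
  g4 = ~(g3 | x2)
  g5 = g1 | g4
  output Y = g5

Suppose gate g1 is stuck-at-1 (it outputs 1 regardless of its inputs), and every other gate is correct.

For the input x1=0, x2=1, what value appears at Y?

1

Propagate with g1 forced: g1=1 [stuck-at-1], g2=0, g3=1, g4=0, g5=1.
So Y = 1. (Without the fault it would be 0.)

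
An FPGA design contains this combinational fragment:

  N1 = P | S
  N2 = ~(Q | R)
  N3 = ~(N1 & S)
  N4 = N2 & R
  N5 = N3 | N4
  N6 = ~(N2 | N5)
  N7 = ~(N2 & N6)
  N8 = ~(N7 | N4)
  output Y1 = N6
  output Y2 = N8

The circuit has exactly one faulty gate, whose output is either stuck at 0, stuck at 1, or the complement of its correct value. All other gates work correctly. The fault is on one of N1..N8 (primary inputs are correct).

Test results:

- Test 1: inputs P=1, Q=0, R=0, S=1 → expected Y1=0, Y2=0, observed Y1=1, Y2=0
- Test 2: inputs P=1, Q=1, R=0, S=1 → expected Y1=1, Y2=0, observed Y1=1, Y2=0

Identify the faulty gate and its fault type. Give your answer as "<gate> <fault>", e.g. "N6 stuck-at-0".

N2 stuck-at-0

Fault-free values for test 1 (P=1, Q=0, R=0, S=1): N1=1, N2=1, N3=0, N4=0, N5=0, N6=0, N7=1, N8=0, giving Y1=0, Y2=0. Observed Y1=1, Y2=0.
Test 1: faults giving observed Y1=1, Y2=0 are {N2 stuck-at-0, N2 inverted output}.
Test 2 (P=1, Q=1, R=0, S=1): fault-free N1=1, N2=0, N3=0, N4=0, N5=0, N6=1, N7=1, N8=0 → Y1=1, Y2=0; observed Y1=1, Y2=0. Eliminates N2 inverted output.
Only N2 stuck-at-0 is consistent with every test.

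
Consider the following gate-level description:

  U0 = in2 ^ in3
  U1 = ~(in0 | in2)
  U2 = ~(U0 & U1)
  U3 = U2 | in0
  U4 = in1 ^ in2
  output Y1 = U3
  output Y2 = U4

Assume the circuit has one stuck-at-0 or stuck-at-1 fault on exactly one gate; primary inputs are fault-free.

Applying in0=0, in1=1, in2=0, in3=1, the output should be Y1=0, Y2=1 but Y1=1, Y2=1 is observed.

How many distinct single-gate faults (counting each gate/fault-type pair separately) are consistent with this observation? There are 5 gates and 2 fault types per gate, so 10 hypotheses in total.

4

Fault-free: U0=1, U1=1, U2=0, U3=0, U4=1 → Y1=0, Y2=1. Observed Y1=1, Y2=1.
  U0 stuck-at-0: output Y1=1, Y2=1 ✓
  U0 stuck-at-1: output Y1=0, Y2=1 ✗
  U1 stuck-at-0: output Y1=1, Y2=1 ✓
  U1 stuck-at-1: output Y1=0, Y2=1 ✗
  U2 stuck-at-0: output Y1=0, Y2=1 ✗
  U2 stuck-at-1: output Y1=1, Y2=1 ✓
  U3 stuck-at-0: output Y1=0, Y2=1 ✗
  U3 stuck-at-1: output Y1=1, Y2=1 ✓
  U4 stuck-at-0: output Y1=0, Y2=0 ✗
  U4 stuck-at-1: output Y1=0, Y2=1 ✗
Consistent faults: {U0 stuck-at-0, U1 stuck-at-0, U2 stuck-at-1, U3 stuck-at-1} — 4 in all.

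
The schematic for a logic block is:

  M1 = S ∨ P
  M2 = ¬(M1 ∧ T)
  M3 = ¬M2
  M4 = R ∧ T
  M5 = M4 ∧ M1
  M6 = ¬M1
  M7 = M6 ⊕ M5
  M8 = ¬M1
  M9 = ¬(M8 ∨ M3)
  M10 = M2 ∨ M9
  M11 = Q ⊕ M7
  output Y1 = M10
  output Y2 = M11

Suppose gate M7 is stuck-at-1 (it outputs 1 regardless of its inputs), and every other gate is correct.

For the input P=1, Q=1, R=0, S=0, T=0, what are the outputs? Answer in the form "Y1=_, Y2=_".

Propagate with M7 forced: M1=1, M2=1, M3=0, M4=0, M5=0, M6=0, M7=1 [stuck-at-1], M8=0, M9=1, M10=1, M11=0.
So the outputs are Y1=1, Y2=0. (Without the fault they would be Y1=1, Y2=1.)

Y1=1, Y2=0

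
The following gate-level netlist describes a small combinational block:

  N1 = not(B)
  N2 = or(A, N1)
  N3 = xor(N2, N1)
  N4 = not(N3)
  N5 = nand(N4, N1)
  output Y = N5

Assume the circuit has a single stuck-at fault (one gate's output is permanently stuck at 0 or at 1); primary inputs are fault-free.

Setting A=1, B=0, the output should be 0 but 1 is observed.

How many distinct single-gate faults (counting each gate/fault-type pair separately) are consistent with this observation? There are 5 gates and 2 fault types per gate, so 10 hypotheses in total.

Fault-free: N1=1, N2=1, N3=0, N4=1, N5=0 → 0. Observed 1.
  N1 stuck-at-0: output 1 ✓
  N1 stuck-at-1: output 0 ✗
  N2 stuck-at-0: output 1 ✓
  N2 stuck-at-1: output 0 ✗
  N3 stuck-at-0: output 0 ✗
  N3 stuck-at-1: output 1 ✓
  N4 stuck-at-0: output 1 ✓
  N4 stuck-at-1: output 0 ✗
  N5 stuck-at-0: output 0 ✗
  N5 stuck-at-1: output 1 ✓
Consistent faults: {N1 stuck-at-0, N2 stuck-at-0, N3 stuck-at-1, N4 stuck-at-0, N5 stuck-at-1} — 5 in all.

5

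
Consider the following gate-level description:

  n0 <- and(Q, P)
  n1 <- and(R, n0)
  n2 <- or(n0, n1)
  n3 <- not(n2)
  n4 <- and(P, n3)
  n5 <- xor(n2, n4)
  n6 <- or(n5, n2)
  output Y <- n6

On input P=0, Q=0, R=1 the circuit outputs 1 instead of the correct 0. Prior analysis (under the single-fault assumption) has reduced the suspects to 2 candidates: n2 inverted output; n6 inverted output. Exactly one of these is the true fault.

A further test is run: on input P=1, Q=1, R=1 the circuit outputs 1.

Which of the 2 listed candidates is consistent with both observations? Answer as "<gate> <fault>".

n2 inverted output

Evaluate each candidate on input P=1, Q=1, R=1:
  n2 inverted output: n0=1, n1=1, n2=0 [inverted output], n3=1, n4=1, n5=1, n6=1 → 1 — matches
  n6 inverted output: n0=1, n1=1, n2=1, n3=0, n4=0, n5=1, n6=0 [inverted output] → 0 — eliminated
Only n2 inverted output reproduces the observed 1.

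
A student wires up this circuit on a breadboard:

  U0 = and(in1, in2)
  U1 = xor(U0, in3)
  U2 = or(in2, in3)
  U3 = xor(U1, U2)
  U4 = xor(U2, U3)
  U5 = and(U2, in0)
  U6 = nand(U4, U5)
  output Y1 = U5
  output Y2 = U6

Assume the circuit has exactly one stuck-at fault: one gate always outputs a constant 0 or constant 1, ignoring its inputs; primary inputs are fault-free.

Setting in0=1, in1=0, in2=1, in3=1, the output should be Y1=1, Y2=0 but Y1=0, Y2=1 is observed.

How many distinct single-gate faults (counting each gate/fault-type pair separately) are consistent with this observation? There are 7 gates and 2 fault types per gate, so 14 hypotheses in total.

Fault-free: U0=0, U1=1, U2=1, U3=0, U4=1, U5=1, U6=0 → Y1=1, Y2=0. Observed Y1=0, Y2=1.
  U0 stuck-at-0: output Y1=1, Y2=0 ✗
  U0 stuck-at-1: output Y1=1, Y2=1 ✗
  U1 stuck-at-0: output Y1=1, Y2=1 ✗
  U1 stuck-at-1: output Y1=1, Y2=0 ✗
  U2 stuck-at-0: output Y1=0, Y2=1 ✓
  U2 stuck-at-1: output Y1=1, Y2=0 ✗
  U3 stuck-at-0: output Y1=1, Y2=0 ✗
  U3 stuck-at-1: output Y1=1, Y2=1 ✗
  U4 stuck-at-0: output Y1=1, Y2=1 ✗
  U4 stuck-at-1: output Y1=1, Y2=0 ✗
  U5 stuck-at-0: output Y1=0, Y2=1 ✓
  U5 stuck-at-1: output Y1=1, Y2=0 ✗
  U6 stuck-at-0: output Y1=1, Y2=0 ✗
  U6 stuck-at-1: output Y1=1, Y2=1 ✗
Consistent faults: {U2 stuck-at-0, U5 stuck-at-0} — 2 in all.

2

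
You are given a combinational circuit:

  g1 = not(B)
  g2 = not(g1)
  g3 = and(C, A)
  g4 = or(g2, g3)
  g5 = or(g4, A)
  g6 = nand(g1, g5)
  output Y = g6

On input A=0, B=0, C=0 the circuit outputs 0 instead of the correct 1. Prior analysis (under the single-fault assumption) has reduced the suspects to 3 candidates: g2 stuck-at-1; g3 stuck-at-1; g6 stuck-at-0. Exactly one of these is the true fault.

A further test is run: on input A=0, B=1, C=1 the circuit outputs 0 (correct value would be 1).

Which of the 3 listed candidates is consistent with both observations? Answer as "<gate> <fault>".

g6 stuck-at-0

Evaluate each candidate on input A=0, B=1, C=1:
  g2 stuck-at-1: g1=0, g2=1 [stuck-at-1], g3=0, g4=1, g5=1, g6=1 → 1 — eliminated
  g3 stuck-at-1: g1=0, g2=1, g3=1 [stuck-at-1], g4=1, g5=1, g6=1 → 1 — eliminated
  g6 stuck-at-0: g1=0, g2=1, g3=0, g4=1, g5=1, g6=0 [stuck-at-0] → 0 — matches
Only g6 stuck-at-0 reproduces the observed 0.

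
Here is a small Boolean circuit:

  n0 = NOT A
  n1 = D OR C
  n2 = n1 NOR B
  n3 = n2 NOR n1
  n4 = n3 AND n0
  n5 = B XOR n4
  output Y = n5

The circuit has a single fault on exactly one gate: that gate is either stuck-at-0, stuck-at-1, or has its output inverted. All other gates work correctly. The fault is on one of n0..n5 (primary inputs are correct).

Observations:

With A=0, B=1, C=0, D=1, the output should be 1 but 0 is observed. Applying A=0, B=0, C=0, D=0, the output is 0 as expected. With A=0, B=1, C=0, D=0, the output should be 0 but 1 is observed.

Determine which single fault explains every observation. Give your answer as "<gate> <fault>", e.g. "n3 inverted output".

Fault-free values for test 1 (A=0, B=1, C=0, D=1): n0=1, n1=1, n2=0, n3=0, n4=0, n5=1, giving Y=1. Observed 0.
Test 1: faults giving observed 0 are {n1 stuck-at-0, n1 inverted output, n3 stuck-at-1, n3 inverted output, n4 stuck-at-1, n4 inverted output, n5 stuck-at-0, n5 inverted output}.
Test 2 (A=0, B=0, C=0, D=0): fault-free n0=1, n1=0, n2=1, n3=0, n4=0, n5=0 → 0; observed 0. Eliminates n3 stuck-at-1, n3 inverted output, n4 stuck-at-1, n4 inverted output, n5 inverted output.
Test 3 (A=0, B=1, C=0, D=0): fault-free n0=1, n1=0, n2=0, n3=1, n4=1, n5=0 → 0; observed 1. Eliminates n1 stuck-at-0, n5 stuck-at-0.
Only n1 inverted output is consistent with every test.

n1 inverted output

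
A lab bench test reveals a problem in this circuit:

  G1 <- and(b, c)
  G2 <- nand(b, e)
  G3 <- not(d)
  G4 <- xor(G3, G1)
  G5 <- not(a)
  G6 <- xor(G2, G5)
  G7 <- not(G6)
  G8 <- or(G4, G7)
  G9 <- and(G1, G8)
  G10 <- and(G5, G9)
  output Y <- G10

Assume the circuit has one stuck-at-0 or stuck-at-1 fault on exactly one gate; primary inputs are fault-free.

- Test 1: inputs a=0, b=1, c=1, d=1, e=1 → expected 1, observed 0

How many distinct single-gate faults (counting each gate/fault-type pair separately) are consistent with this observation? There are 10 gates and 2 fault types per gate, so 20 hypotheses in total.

7

Fault-free: G1=1, G2=0, G3=0, G4=1, G5=1, G6=1, G7=0, G8=1, G9=1, G10=1 → 1. Observed 0.
  G1: stuck-at-0 ✓; others ✗
  G2: none of the 2 fault types match ✗
  G3: stuck-at-1 ✓; others ✗
  G4: stuck-at-0 ✓; others ✗
  G5: stuck-at-0 ✓; others ✗
  G6: none of the 2 fault types match ✗
  G7: none of the 2 fault types match ✗
  G8: stuck-at-0 ✓; others ✗
  G9: stuck-at-0 ✓; others ✗
  G10: stuck-at-0 ✓; others ✗
Consistent faults: {G1 stuck-at-0, G3 stuck-at-1, G4 stuck-at-0, G5 stuck-at-0, G8 stuck-at-0, G9 stuck-at-0, G10 stuck-at-0} — 7 in all.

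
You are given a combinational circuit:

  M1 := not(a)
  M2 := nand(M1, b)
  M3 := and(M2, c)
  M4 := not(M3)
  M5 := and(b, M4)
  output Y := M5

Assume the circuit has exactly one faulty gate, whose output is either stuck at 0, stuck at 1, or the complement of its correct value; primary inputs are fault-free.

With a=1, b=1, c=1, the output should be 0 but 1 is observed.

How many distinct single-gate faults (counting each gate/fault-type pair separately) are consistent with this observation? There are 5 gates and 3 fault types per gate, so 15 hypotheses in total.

Fault-free: M1=0, M2=1, M3=1, M4=0, M5=0 → 0. Observed 1.
  M1: stuck-at-1, inverted output ✓; others ✗
  M2: stuck-at-0, inverted output ✓; others ✗
  M3: stuck-at-0, inverted output ✓; others ✗
  M4: stuck-at-1, inverted output ✓; others ✗
  M5: stuck-at-1, inverted output ✓; others ✗
Consistent faults: {M1 stuck-at-1, M1 inverted output, M2 stuck-at-0, M2 inverted output, M3 stuck-at-0, M3 inverted output, M4 stuck-at-1, M4 inverted output, M5 stuck-at-1, M5 inverted output} — 10 in all.

10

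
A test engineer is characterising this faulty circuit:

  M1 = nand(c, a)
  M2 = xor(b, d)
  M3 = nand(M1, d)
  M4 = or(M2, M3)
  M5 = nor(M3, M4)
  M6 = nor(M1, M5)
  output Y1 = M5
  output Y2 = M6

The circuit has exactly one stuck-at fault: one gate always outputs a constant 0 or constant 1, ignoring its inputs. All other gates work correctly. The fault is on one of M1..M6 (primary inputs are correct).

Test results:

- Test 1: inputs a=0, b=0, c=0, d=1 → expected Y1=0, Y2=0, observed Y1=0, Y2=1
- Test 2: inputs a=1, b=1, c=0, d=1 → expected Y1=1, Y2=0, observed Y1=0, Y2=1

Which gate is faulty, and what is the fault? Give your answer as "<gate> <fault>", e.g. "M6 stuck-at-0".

Fault-free values for test 1 (a=0, b=0, c=0, d=1): M1=1, M2=1, M3=0, M4=1, M5=0, M6=0, giving Y1=0, Y2=0. Observed Y1=0, Y2=1.
Test 1: faults giving observed Y1=0, Y2=1 are {M1 stuck-at-0, M6 stuck-at-1}.
Test 2 (a=1, b=1, c=0, d=1): fault-free M1=1, M2=0, M3=0, M4=0, M5=1, M6=0 → Y1=1, Y2=0; observed Y1=0, Y2=1. Eliminates M6 stuck-at-1.
Only M1 stuck-at-0 is consistent with every test.

M1 stuck-at-0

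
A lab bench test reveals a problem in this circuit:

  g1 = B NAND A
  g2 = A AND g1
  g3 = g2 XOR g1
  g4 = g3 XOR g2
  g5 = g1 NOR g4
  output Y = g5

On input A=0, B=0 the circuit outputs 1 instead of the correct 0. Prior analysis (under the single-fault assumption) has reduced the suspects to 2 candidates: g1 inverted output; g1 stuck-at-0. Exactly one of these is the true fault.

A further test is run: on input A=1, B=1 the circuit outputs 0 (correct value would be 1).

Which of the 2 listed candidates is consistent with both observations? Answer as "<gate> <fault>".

g1 inverted output

Evaluate each candidate on input A=1, B=1:
  g1 inverted output: g1=1 [inverted output], g2=1, g3=0, g4=1, g5=0 → 0 — matches
  g1 stuck-at-0: g1=0 [stuck-at-0], g2=0, g3=0, g4=0, g5=1 → 1 — eliminated
Only g1 inverted output reproduces the observed 0.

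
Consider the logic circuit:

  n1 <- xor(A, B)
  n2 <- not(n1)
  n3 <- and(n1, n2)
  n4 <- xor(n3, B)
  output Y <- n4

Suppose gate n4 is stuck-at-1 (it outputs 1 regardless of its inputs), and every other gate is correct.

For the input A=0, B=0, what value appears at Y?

1

Propagate with n4 forced: n1=0, n2=1, n3=0, n4=1 [stuck-at-1].
So Y = 1. (Without the fault it would be 0.)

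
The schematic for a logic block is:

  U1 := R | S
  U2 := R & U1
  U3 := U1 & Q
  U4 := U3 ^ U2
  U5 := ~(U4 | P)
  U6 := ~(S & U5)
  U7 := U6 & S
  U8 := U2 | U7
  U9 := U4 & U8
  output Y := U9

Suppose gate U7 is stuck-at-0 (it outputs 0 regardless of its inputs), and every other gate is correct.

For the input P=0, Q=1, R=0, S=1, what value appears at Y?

0

Propagate with U7 forced: U1=1, U2=0, U3=1, U4=1, U5=0, U6=1, U7=0 [stuck-at-0], U8=0, U9=0.
So Y = 0. (Without the fault it would be 1.)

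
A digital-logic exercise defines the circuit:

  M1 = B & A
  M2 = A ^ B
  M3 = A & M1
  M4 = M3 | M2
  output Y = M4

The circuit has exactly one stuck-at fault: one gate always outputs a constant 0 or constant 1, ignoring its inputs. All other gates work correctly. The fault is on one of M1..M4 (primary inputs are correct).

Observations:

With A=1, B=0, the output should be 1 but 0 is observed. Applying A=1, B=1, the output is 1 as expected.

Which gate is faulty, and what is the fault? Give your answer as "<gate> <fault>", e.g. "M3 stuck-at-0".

Fault-free values for test 1 (A=1, B=0): M1=0, M2=1, M3=0, M4=1, giving Y=1. Observed 0.
Test 1: faults giving observed 0 are {M2 stuck-at-0, M4 stuck-at-0}.
Test 2 (A=1, B=1): fault-free M1=1, M2=0, M3=1, M4=1 → 1; observed 1. Eliminates M4 stuck-at-0.
Only M2 stuck-at-0 is consistent with every test.

M2 stuck-at-0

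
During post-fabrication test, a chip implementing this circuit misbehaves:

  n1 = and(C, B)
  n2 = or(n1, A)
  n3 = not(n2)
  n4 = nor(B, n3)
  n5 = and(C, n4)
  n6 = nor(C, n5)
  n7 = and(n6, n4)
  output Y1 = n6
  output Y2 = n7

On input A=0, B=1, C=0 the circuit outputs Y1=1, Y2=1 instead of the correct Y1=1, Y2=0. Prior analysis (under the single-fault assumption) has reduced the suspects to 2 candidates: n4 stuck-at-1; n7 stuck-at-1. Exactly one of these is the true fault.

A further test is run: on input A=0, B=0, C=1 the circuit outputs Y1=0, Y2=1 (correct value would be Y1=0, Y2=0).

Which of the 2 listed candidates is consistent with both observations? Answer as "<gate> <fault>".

n7 stuck-at-1

Evaluate each candidate on input A=0, B=0, C=1:
  n4 stuck-at-1: n1=0, n2=0, n3=1, n4=1 [stuck-at-1], n5=1, n6=0, n7=0 → Y1=0, Y2=0 — eliminated
  n7 stuck-at-1: n1=0, n2=0, n3=1, n4=0, n5=0, n6=0, n7=1 [stuck-at-1] → Y1=0, Y2=1 — matches
Only n7 stuck-at-1 reproduces the observed Y1=0, Y2=1.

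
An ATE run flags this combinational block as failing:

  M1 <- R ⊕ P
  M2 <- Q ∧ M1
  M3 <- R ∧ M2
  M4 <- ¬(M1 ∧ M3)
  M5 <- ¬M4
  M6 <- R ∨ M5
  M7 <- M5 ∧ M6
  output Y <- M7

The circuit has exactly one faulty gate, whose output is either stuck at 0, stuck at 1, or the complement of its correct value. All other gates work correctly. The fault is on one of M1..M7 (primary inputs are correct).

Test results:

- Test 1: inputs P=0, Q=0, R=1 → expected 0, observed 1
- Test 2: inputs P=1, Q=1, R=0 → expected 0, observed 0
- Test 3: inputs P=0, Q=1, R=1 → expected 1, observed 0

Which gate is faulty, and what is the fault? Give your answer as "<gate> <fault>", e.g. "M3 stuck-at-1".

Fault-free values for test 1 (P=0, Q=0, R=1): M1=1, M2=0, M3=0, M4=1, M5=0, M6=1, M7=0, giving Y=0. Observed 1.
Test 1: faults giving observed 1 are {M2 stuck-at-1, M2 inverted output, M3 stuck-at-1, M3 inverted output, M4 stuck-at-0, M4 inverted output, M5 stuck-at-1, M5 inverted output, M7 stuck-at-1, M7 inverted output}.
Test 2 (P=1, Q=1, R=0): fault-free M1=1, M2=1, M3=0, M4=1, M5=0, M6=0, M7=0 → 0; observed 0. Eliminates M3 stuck-at-1, M3 inverted output, M4 stuck-at-0, M4 inverted output, M5 stuck-at-1, M5 inverted output, M7 stuck-at-1, M7 inverted output.
Test 3 (P=0, Q=1, R=1): fault-free M1=1, M2=1, M3=1, M4=0, M5=1, M6=1, M7=1 → 1; observed 0. Eliminates M2 stuck-at-1.
Only M2 inverted output is consistent with every test.

M2 inverted output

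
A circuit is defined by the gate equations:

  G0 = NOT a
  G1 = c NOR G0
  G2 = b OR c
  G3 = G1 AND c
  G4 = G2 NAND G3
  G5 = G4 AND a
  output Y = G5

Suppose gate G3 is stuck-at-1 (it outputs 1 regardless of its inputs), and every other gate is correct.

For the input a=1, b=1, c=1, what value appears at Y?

0

Propagate with G3 forced: G0=0, G1=0, G2=1, G3=1 [stuck-at-1], G4=0, G5=0.
So Y = 0. (Without the fault it would be 1.)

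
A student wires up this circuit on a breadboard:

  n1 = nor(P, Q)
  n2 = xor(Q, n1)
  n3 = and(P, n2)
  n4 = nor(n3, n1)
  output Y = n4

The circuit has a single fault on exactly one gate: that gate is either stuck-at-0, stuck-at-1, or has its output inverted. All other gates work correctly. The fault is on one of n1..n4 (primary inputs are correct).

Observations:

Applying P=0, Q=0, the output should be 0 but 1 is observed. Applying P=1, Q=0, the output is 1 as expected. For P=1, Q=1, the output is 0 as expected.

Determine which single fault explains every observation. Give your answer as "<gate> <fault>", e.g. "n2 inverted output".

Fault-free values for test 1 (P=0, Q=0): n1=1, n2=1, n3=0, n4=0, giving Y=0. Observed 1.
Test 1: faults giving observed 1 are {n1 stuck-at-0, n1 inverted output, n4 stuck-at-1, n4 inverted output}.
Test 2 (P=1, Q=0): fault-free n1=0, n2=0, n3=0, n4=1 → 1; observed 1. Eliminates n1 inverted output, n4 inverted output.
Test 3 (P=1, Q=1): fault-free n1=0, n2=1, n3=1, n4=0 → 0; observed 0. Eliminates n4 stuck-at-1.
Only n1 stuck-at-0 is consistent with every test.

n1 stuck-at-0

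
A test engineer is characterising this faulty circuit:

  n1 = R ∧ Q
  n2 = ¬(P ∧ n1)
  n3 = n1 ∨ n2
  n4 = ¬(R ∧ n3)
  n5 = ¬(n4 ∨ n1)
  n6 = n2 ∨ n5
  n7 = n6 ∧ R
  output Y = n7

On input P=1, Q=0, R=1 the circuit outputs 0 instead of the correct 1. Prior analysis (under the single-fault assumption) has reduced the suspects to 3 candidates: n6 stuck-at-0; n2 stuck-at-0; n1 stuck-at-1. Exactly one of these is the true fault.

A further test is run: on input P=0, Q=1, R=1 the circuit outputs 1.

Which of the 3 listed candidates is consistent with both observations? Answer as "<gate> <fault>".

n1 stuck-at-1

Evaluate each candidate on input P=0, Q=1, R=1:
  n6 stuck-at-0: n1=1, n2=1, n3=1, n4=0, n5=0, n6=0 [stuck-at-0], n7=0 → 0 — eliminated
  n2 stuck-at-0: n1=1, n2=0 [stuck-at-0], n3=1, n4=0, n5=0, n6=0, n7=0 → 0 — eliminated
  n1 stuck-at-1: n1=1 [stuck-at-1], n2=1, n3=1, n4=0, n5=0, n6=1, n7=1 → 1 — matches
Only n1 stuck-at-1 reproduces the observed 1.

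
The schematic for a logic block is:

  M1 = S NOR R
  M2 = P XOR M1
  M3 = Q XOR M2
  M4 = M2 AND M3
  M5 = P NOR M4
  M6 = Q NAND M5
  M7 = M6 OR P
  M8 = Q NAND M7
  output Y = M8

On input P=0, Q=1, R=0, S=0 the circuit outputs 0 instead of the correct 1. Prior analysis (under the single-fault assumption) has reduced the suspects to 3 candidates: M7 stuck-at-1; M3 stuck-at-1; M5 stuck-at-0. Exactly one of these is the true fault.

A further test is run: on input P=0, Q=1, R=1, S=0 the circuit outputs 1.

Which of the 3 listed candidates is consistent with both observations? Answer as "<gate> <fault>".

M3 stuck-at-1

Evaluate each candidate on input P=0, Q=1, R=1, S=0:
  M7 stuck-at-1: M1=0, M2=0, M3=1, M4=0, M5=1, M6=0, M7=1 [stuck-at-1], M8=0 → 0 — eliminated
  M3 stuck-at-1: M1=0, M2=0, M3=1 [stuck-at-1], M4=0, M5=1, M6=0, M7=0, M8=1 → 1 — matches
  M5 stuck-at-0: M1=0, M2=0, M3=1, M4=0, M5=0 [stuck-at-0], M6=1, M7=1, M8=0 → 0 — eliminated
Only M3 stuck-at-1 reproduces the observed 1.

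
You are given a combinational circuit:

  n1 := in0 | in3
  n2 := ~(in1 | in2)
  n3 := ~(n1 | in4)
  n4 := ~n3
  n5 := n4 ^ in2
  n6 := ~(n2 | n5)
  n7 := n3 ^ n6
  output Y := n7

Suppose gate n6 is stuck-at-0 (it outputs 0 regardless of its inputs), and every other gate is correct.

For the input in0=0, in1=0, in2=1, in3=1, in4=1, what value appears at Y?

Propagate with n6 forced: n1=1, n2=0, n3=0, n4=1, n5=0, n6=0 [stuck-at-0], n7=0.
So Y = 0. (Without the fault it would be 1.)

0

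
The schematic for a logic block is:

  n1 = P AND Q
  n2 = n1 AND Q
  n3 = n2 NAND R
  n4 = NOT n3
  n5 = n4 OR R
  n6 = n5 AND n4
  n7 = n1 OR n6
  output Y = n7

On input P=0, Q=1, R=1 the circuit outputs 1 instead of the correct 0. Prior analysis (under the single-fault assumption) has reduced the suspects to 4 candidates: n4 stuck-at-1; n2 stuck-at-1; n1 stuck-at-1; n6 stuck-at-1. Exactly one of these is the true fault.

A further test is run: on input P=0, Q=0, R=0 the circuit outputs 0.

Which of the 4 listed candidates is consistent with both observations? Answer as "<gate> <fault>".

Evaluate each candidate on input P=0, Q=0, R=0:
  n4 stuck-at-1: n1=0, n2=0, n3=1, n4=1 [stuck-at-1], n5=1, n6=1, n7=1 → 1 — eliminated
  n2 stuck-at-1: n1=0, n2=1 [stuck-at-1], n3=1, n4=0, n5=0, n6=0, n7=0 → 0 — matches
  n1 stuck-at-1: n1=1 [stuck-at-1], n2=0, n3=1, n4=0, n5=0, n6=0, n7=1 → 1 — eliminated
  n6 stuck-at-1: n1=0, n2=0, n3=1, n4=0, n5=0, n6=1 [stuck-at-1], n7=1 → 1 — eliminated
Only n2 stuck-at-1 reproduces the observed 0.

n2 stuck-at-1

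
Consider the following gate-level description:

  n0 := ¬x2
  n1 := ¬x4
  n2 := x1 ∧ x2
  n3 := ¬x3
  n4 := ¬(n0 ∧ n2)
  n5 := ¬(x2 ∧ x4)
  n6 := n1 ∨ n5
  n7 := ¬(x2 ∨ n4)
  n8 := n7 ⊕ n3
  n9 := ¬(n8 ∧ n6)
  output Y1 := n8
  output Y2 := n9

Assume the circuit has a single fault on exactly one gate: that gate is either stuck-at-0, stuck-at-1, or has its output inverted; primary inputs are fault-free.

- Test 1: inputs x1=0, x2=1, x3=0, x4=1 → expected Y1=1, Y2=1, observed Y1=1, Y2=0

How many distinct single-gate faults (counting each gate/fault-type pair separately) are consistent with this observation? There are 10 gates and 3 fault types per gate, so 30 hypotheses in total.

Fault-free: n0=0, n1=0, n2=0, n3=1, n4=1, n5=0, n6=0, n7=0, n8=1, n9=1 → Y1=1, Y2=1. Observed Y1=1, Y2=0.
  n0: none of the 3 fault types match ✗
  n1: stuck-at-1, inverted output ✓; others ✗
  n2: none of the 3 fault types match ✗
  n3: none of the 3 fault types match ✗
  n4: none of the 3 fault types match ✗
  n5: stuck-at-1, inverted output ✓; others ✗
  n6: stuck-at-1, inverted output ✓; others ✗
  n7: none of the 3 fault types match ✗
  n8: none of the 3 fault types match ✗
  n9: stuck-at-0, inverted output ✓; others ✗
Consistent faults: {n1 stuck-at-1, n1 inverted output, n5 stuck-at-1, n5 inverted output, n6 stuck-at-1, n6 inverted output, n9 stuck-at-0, n9 inverted output} — 8 in all.

8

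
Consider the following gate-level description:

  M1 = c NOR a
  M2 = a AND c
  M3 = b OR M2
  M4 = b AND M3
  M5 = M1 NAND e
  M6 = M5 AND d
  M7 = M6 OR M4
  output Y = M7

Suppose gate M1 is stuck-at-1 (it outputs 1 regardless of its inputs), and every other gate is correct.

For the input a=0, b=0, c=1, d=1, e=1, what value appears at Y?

Propagate with M1 forced: M1=1 [stuck-at-1], M2=0, M3=0, M4=0, M5=0, M6=0, M7=0.
So Y = 0. (Without the fault it would be 1.)

0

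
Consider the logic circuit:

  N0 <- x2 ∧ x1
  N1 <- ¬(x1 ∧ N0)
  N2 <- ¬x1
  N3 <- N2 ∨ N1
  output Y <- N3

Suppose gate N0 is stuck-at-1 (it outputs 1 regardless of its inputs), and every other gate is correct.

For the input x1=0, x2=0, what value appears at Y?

1

Propagate with N0 forced: N0=1 [stuck-at-1], N1=1, N2=1, N3=1.
So Y = 1. (Same as the fault-free value — the fault is masked on this input.)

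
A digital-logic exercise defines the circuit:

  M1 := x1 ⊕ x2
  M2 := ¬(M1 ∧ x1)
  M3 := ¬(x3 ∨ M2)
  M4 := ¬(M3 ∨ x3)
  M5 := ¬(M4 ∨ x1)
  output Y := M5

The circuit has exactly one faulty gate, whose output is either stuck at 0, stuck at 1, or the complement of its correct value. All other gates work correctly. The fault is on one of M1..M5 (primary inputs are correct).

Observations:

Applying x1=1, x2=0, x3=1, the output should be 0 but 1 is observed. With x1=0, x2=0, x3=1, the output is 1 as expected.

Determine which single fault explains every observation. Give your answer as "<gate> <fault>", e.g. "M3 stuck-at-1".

Fault-free values for test 1 (x1=1, x2=0, x3=1): M1=1, M2=0, M3=0, M4=0, M5=0, giving Y=0. Observed 1.
Test 1: faults giving observed 1 are {M5 stuck-at-1, M5 inverted output}.
Test 2 (x1=0, x2=0, x3=1): fault-free M1=0, M2=1, M3=0, M4=0, M5=1 → 1; observed 1. Eliminates M5 inverted output.
Only M5 stuck-at-1 is consistent with every test.

M5 stuck-at-1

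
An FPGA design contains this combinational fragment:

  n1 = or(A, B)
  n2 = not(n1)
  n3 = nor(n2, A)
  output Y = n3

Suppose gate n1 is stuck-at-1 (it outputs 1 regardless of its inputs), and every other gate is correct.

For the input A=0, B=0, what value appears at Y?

1

Propagate with n1 forced: n1=1 [stuck-at-1], n2=0, n3=1.
So Y = 1. (Without the fault it would be 0.)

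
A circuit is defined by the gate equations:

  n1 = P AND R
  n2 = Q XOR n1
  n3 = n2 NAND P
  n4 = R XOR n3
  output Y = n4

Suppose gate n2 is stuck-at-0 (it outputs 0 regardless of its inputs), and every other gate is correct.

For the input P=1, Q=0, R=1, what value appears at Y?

Propagate with n2 forced: n1=1, n2=0 [stuck-at-0], n3=1, n4=0.
So Y = 0. (Without the fault it would be 1.)

0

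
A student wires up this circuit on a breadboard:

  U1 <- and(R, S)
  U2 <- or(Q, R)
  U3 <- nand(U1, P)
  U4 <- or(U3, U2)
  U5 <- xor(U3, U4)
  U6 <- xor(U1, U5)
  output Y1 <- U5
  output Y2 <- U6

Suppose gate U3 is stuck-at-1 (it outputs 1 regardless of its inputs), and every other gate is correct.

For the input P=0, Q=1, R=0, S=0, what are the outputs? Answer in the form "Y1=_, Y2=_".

Propagate with U3 forced: U1=0, U2=1, U3=1 [stuck-at-1], U4=1, U5=0, U6=0.
So the outputs are Y1=0, Y2=0. (Same as the fault-free value — the fault is masked on this input.)

Y1=0, Y2=0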